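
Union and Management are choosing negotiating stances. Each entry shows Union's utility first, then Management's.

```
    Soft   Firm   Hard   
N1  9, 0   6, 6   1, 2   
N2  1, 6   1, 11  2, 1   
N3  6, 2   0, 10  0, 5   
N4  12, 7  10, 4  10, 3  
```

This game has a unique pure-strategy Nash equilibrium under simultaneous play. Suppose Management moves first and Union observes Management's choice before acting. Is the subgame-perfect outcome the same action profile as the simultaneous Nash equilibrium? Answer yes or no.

yes

Work backward from Union's decision.
- Soft: Union compares 9, 1, 6, 12 and picks N4; Management would get 7.
- Firm: Union compares 6, 1, 0, 10 and picks N4; Management would get 4.
- Hard: Union compares 1, 2, 0, 10 and picks N4; Management would get 3.
Maximizing over 7, 4, 3, Management chooses Soft. Subgame-perfect outcome: (N4, Soft) with payoffs (12, 7).
For the simultaneous game, intersect best replies.
Union's best replies: Soft→N4; Firm→N4; Hard→N4.
Management's best replies: N1→Firm; N2→Firm; N3→Firm; N4→Soft.
Only (N4, Soft) has each player best-responding; Nash payoffs (12, 7).
Sequential outcome (N4, Soft) coincides with the Nash profile (N4, Soft).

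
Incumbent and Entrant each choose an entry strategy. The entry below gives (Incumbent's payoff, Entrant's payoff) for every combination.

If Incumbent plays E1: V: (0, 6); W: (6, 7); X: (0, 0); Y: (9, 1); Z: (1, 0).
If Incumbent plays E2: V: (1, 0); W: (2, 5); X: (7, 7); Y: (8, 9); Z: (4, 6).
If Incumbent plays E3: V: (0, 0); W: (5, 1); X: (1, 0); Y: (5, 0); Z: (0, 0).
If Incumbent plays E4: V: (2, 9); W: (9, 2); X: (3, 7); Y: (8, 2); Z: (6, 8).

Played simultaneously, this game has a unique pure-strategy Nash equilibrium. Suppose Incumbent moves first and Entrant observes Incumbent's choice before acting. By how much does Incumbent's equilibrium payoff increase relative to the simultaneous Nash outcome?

Work backward from Entrant's decision.
- E1: BR = W, leader payoff 6.
- E2: BR = Y, leader payoff 8.
- E3: BR = W, leader payoff 5.
- E4: BR = V, leader payoff 2.
Among 6, 8, 5, 2, the best is 8 at E2. Subgame-perfect outcome: (E2, Y) with payoffs (8, 9).
Now find the simultaneous Nash equilibrium.
Incumbent's best replies: V→E4; W→E4; X→E2; Y→E1; Z→E4.
Entrant's best replies: E1→W; E2→Y; E3→W; E4→V.
Only (E4, V) has each player best-responding; Nash payoffs (2, 9).
Incumbent's commitment gain: 8 − 2 = 6.

6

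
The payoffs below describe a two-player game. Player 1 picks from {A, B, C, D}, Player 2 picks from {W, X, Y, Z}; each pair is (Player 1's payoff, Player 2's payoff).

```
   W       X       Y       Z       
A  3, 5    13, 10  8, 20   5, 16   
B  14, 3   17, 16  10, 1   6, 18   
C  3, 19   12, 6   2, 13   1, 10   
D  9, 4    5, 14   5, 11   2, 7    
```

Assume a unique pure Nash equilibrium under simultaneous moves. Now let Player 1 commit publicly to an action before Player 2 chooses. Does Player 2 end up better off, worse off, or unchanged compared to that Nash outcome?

Player 2 best-responds to each possible Player 1 move:
- A → Player 2 plays Y (best of 5, 10, 20, 16); Player 1 gets 8.
- B → Player 2 plays Z (best of 3, 16, 1, 18); Player 1 gets 6.
- C → Player 2 plays W (best of 19, 6, 13, 10); Player 1 gets 3.
- D → Player 2 plays X (best of 4, 14, 11, 7); Player 1 gets 5.
Among 8, 6, 3, 5, the best is 8 at A. Subgame-perfect outcome: (A, Y) with payoffs (8, 20).
Now find the simultaneous Nash equilibrium.
Player 1's best replies: W→B; X→B; Y→B; Z→B.
Player 2's best replies: A→Y; B→Z; C→W; D→X.
The unique mutual best reply is (B, Z), giving (6, 18).
Player 2 earns 20 sequentially versus 18 at the Nash outcome: better off.

better off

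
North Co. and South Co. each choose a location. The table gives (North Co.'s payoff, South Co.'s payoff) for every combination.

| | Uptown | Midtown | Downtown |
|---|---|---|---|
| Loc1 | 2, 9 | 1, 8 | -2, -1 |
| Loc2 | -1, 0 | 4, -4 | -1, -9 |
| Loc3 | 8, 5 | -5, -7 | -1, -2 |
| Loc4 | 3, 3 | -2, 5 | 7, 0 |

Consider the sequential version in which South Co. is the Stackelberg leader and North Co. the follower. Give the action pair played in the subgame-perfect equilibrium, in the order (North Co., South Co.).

(Loc3, Uptown)

Work backward from North Co.'s decision.
- Uptown → North Co. plays Loc3 (best of 2, -1, 8, 3); South Co. gets 5.
- Midtown → North Co. plays Loc2 (best of 1, 4, -5, -2); South Co. gets -4.
- Downtown → North Co. plays Loc4 (best of -2, -1, -1, 7); South Co. gets 0.
Maximizing over 5, -4, 0, South Co. chooses Uptown. Subgame-perfect outcome: (Loc3, Uptown) with payoffs (8, 5).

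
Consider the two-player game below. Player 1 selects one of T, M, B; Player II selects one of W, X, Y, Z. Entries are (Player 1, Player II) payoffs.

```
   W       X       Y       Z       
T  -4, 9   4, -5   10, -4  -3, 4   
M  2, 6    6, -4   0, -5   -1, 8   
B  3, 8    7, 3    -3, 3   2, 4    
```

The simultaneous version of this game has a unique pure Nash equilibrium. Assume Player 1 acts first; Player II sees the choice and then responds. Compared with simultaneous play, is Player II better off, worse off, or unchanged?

Backward induction with Player 1 moving first.
- T → Player II plays W (best of 9, -5, -4, 4); Player 1 gets -4.
- M → Player II plays Z (best of 6, -4, -5, 8); Player 1 gets -1.
- B → Player II plays W (best of 8, 3, 3, 4); Player 1 gets 3.
Among -4, -1, 3, the best is 3 at B. Subgame-perfect outcome: (B, W) with payoffs (3, 8).
Now find the simultaneous Nash equilibrium.
Player 1's best replies: W→B; X→B; Y→T; Z→B.
Player II's best replies: T→W; M→Z; B→W.
The unique mutual best reply is (B, W), giving (3, 8).
Player II earns 8 sequentially versus 8 at the Nash outcome: unchanged.

unchanged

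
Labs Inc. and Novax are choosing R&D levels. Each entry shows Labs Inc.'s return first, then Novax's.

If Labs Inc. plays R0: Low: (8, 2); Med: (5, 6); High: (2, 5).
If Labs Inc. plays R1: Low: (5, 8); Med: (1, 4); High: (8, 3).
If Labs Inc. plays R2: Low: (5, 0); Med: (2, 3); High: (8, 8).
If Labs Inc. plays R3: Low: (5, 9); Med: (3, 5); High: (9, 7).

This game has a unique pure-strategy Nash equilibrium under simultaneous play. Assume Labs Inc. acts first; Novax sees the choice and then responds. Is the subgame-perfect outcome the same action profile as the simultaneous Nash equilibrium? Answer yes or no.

Backward induction with Labs Inc. moving first.
- R0: BR = Med, leader payoff 5.
- R1: BR = Low, leader payoff 5.
- R2: BR = High, leader payoff 8.
- R3: BR = Low, leader payoff 5.
Maximizing over 5, 5, 8, 5, Labs Inc. chooses R2. Subgame-perfect outcome: (R2, High) with payoffs (8, 8).
For the simultaneous game, intersect best replies.
Labs Inc.'s best replies: Low→R0; Med→R0; High→R3.
Novax's best replies: R0→Med; R1→Low; R2→High; R3→Low.
The unique mutual best reply is (R0, Med), giving (5, 6).
Sequential outcome (R2, High) differs from the Nash profile (R0, Med).

no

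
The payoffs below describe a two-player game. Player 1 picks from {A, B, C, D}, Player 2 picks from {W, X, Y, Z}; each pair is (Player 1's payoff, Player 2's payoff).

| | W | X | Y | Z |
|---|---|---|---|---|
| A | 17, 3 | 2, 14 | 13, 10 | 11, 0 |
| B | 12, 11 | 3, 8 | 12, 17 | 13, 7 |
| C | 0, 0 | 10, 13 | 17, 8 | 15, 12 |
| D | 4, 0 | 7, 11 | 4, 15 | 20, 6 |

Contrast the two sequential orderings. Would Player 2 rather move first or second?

second

If Player 1 leads: Player 2's best replies are A→X, B→Y, C→X, D→Y; Player 1's induced payoffs 2, 12, 10, 4; outcome (B, Y), payoffs (12, 17).
If Player 2 leads: Player 1's best replies are W→A, X→C, Y→C, Z→D; Player 2's induced payoffs 3, 13, 8, 6; outcome (C, X), payoffs (10, 13).
Player 2 gets 13 moving first and 17 moving second, so Player 2 prefers to move second.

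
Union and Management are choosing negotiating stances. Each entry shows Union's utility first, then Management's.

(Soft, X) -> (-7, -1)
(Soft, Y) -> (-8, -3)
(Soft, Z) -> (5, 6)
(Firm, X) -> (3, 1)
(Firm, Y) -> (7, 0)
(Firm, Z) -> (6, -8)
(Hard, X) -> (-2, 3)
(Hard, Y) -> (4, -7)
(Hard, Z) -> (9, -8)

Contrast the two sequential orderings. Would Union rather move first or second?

first

If Union leads: Management's best replies are Soft→Z, Firm→X, Hard→X; Union's induced payoffs 5, 3, -2; outcome (Soft, Z), payoffs (5, 6).
If Management leads: Union's best replies are X→Firm, Y→Firm, Z→Hard; Management's induced payoffs 1, 0, -8; outcome (Firm, X), payoffs (3, 1).
Union gets 5 moving first and 3 moving second, so Union prefers to move first.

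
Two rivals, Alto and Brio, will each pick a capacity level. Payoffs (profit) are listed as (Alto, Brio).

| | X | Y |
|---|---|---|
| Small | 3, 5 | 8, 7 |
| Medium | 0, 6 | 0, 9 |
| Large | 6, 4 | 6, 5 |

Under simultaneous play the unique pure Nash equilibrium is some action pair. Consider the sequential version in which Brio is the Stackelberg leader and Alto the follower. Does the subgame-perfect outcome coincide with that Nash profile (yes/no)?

yes

Backward induction with Brio moving first.
- X: BR = Large, leader payoff 4.
- Y: BR = Small, leader payoff 7.
Maximizing over 4, 7, Brio chooses Y. Subgame-perfect outcome: (Small, Y) with payoffs (8, 7).
Under simultaneous play:
Alto's best replies: X→Large; Y→Small.
Brio's best replies: Small→Y; Medium→Y; Large→Y.
Only (Small, Y) has each player best-responding; Nash payoffs (8, 7).
Sequential outcome (Small, Y) coincides with the Nash profile (Small, Y).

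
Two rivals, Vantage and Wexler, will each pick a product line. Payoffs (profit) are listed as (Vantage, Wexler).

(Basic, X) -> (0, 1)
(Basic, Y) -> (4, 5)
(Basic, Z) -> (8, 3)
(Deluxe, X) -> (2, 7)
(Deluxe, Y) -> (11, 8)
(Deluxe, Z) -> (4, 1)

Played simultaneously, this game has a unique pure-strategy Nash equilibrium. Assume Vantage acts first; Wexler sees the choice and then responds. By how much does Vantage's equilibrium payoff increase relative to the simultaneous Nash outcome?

0

Solve by backward induction (Vantage leads).
- Basic: BR = Y, leader payoff 4.
- Deluxe: BR = Y, leader payoff 11.
Maximizing over 4, 11, Vantage chooses Deluxe. Subgame-perfect outcome: (Deluxe, Y) with payoffs (11, 8).
For the simultaneous game, intersect best replies.
Vantage's best replies: X→Deluxe; Y→Deluxe; Z→Basic.
Wexler's best replies: Basic→Y; Deluxe→Y.
Only (Deluxe, Y) has each player best-responding; Nash payoffs (11, 8).
Vantage's commitment gain: 11 − 11 = 0.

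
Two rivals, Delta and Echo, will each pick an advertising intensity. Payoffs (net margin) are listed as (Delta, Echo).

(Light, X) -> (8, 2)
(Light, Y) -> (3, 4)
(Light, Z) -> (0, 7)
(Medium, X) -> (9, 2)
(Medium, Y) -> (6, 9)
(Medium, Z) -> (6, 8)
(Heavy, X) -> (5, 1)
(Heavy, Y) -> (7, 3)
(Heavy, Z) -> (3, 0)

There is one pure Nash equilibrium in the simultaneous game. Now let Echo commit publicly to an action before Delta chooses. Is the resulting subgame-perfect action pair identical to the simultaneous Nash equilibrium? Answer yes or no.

Delta best-responds to each possible Echo move:
- X: BR = Medium, leader payoff 2.
- Y: BR = Heavy, leader payoff 3.
- Z: BR = Medium, leader payoff 8.
Among 2, 3, 8, the best is 8 at Z. Subgame-perfect outcome: (Medium, Z) with payoffs (6, 8).
For the simultaneous game, intersect best replies.
Delta's best replies: X→Medium; Y→Heavy; Z→Medium.
Echo's best replies: Light→Z; Medium→Y; Heavy→Y.
Only (Heavy, Y) has each player best-responding; Nash payoffs (7, 3).
Sequential outcome (Medium, Z) differs from the Nash profile (Heavy, Y).

no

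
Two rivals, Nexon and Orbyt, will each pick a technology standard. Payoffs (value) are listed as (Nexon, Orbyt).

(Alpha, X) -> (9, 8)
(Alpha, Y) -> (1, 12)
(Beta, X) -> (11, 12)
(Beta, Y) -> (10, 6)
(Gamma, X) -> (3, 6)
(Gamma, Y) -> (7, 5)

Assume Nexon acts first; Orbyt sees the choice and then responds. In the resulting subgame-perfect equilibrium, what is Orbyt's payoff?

12

Solve by backward induction (Nexon leads).
- Alpha: BR = Y, leader payoff 1.
- Beta: BR = X, leader payoff 11.
- Gamma: BR = X, leader payoff 3.
Among 1, 11, 3, the best is 11 at Beta. Subgame-perfect outcome: (Beta, X) with payoffs (11, 12).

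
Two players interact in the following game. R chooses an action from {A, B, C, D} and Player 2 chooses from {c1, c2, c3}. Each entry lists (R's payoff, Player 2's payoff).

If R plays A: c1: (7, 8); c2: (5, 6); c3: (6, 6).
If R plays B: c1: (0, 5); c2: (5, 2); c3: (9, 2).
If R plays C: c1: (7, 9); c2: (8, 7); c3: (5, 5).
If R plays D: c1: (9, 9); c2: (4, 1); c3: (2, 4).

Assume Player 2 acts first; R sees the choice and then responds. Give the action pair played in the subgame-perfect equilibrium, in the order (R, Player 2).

Backward induction with Player 2 moving first.
- c1: BR = D, leader payoff 9.
- c2: BR = C, leader payoff 7.
- c3: BR = B, leader payoff 2.
Maximizing over 9, 7, 2, Player 2 chooses c1. Subgame-perfect outcome: (D, c1) with payoffs (9, 9).

(D, c1)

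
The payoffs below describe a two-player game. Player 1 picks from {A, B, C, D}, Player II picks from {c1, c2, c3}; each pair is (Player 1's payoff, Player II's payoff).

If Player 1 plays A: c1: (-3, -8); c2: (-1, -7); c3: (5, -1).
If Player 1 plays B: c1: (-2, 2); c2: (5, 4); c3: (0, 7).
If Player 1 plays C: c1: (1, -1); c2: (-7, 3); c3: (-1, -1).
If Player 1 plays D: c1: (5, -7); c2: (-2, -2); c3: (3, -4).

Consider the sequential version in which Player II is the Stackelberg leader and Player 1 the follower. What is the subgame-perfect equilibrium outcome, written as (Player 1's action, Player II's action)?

(B, c2)

Work backward from Player 1's decision.
- c1 → Player 1 plays D (best of -3, -2, 1, 5); Player II gets -7.
- c2 → Player 1 plays B (best of -1, 5, -7, -2); Player II gets 4.
- c3 → Player 1 plays A (best of 5, 0, -1, 3); Player II gets -1.
Among -7, 4, -1, the best is 4 at c2. Subgame-perfect outcome: (B, c2) with payoffs (5, 4).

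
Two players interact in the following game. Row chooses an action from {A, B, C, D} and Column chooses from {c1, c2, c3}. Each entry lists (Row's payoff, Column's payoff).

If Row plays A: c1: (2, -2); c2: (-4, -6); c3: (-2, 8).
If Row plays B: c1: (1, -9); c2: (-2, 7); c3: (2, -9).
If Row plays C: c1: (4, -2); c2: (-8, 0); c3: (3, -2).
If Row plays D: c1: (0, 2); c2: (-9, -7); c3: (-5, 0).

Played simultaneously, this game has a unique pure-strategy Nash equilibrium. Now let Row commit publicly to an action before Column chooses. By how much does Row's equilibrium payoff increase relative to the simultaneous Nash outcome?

2

Backward induction with Row moving first.
- A → Column plays c3 (best of -2, -6, 8); Row gets -2.
- B → Column plays c2 (best of -9, 7, -9); Row gets -2.
- C → Column plays c2 (best of -2, 0, -2); Row gets -8.
- D → Column plays c1 (best of 2, -7, 0); Row gets 0.
Maximizing over -2, -2, -8, 0, Row chooses D. Subgame-perfect outcome: (D, c1) with payoffs (0, 2).
For the simultaneous game, intersect best replies.
Row's best replies: c1→C; c2→B; c3→C.
Column's best replies: A→c3; B→c2; C→c2; D→c1.
The unique mutual best reply is (B, c2), giving (-2, 7).
Row's commitment gain: 0 − -2 = 2.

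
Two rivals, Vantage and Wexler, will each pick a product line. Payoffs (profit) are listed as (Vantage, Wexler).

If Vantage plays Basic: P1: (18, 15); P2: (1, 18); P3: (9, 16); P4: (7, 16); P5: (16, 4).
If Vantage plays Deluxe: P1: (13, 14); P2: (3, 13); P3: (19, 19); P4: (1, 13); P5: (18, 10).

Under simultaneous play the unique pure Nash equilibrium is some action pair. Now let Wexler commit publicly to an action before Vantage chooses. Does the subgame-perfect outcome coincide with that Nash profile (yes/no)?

Backward induction with Wexler moving first.
- P1: Vantage compares 18, 13 and picks Basic; Wexler would get 15.
- P2: Vantage compares 1, 3 and picks Deluxe; Wexler would get 13.
- P3: Vantage compares 9, 19 and picks Deluxe; Wexler would get 19.
- P4: Vantage compares 7, 1 and picks Basic; Wexler would get 16.
- P5: Vantage compares 16, 18 and picks Deluxe; Wexler would get 10.
Wexler's induced payoffs are 15, 13, 19, 16, 10, so Wexler commits to P3. Subgame-perfect outcome: (Deluxe, P3) with payoffs (19, 19).
Under simultaneous play:
Vantage's best replies: P1→Basic; P2→Deluxe; P3→Deluxe; P4→Basic; P5→Deluxe.
Wexler's best replies: Basic→P2; Deluxe→P3.
Only (Deluxe, P3) has each player best-responding; Nash payoffs (19, 19).
Sequential outcome (Deluxe, P3) coincides with the Nash profile (Deluxe, P3).

yes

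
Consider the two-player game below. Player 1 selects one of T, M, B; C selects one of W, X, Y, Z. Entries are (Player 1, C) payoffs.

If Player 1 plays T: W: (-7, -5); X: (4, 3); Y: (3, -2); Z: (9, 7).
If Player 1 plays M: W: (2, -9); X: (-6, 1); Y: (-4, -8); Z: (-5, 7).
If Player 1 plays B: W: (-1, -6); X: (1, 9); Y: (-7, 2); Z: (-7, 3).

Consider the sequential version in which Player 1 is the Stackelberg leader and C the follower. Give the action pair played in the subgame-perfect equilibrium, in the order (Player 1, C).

(T, Z)

Work backward from C's decision.
- T → C plays Z (best of -5, 3, -2, 7); Player 1 gets 9.
- M → C plays Z (best of -9, 1, -8, 7); Player 1 gets -5.
- B → C plays X (best of -6, 9, 2, 3); Player 1 gets 1.
Maximizing over 9, -5, 1, Player 1 chooses T. Subgame-perfect outcome: (T, Z) with payoffs (9, 7).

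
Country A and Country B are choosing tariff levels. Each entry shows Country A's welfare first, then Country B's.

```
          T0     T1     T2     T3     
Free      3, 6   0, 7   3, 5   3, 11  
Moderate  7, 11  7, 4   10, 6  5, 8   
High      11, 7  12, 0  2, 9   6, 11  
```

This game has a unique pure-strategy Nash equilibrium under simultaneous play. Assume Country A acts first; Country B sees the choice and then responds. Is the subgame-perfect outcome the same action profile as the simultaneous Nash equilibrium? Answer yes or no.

Work backward from Country B's decision.
- Free: BR = T3, leader payoff 3.
- Moderate: BR = T0, leader payoff 7.
- High: BR = T3, leader payoff 6.
Country A's induced payoffs are 3, 7, 6, so Country A commits to Moderate. Subgame-perfect outcome: (Moderate, T0) with payoffs (7, 11).
For the simultaneous game, intersect best replies.
Country A's best replies: T0→High; T1→High; T2→Moderate; T3→High.
Country B's best replies: Free→T3; Moderate→T0; High→T3.
The unique mutual best reply is (High, T3), giving (6, 11).
Sequential outcome (Moderate, T0) differs from the Nash profile (High, T3).

no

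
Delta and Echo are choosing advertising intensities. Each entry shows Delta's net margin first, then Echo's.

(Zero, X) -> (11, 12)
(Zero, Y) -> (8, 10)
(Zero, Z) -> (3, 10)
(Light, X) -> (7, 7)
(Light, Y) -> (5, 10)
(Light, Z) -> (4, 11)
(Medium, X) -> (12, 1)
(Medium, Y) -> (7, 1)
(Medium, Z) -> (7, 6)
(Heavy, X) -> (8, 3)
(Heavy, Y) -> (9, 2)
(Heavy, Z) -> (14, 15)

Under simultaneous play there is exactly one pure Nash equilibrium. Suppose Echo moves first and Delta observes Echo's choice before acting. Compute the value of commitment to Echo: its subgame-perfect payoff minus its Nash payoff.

0

Work backward from Delta's decision.
- X → Delta plays Medium (best of 11, 7, 12, 8); Echo gets 1.
- Y → Delta plays Heavy (best of 8, 5, 7, 9); Echo gets 2.
- Z → Delta plays Heavy (best of 3, 4, 7, 14); Echo gets 15.
Echo's induced payoffs are 1, 2, 15, so Echo commits to Z. Subgame-perfect outcome: (Heavy, Z) with payoffs (14, 15).
Now find the simultaneous Nash equilibrium.
Delta's best replies: X→Medium; Y→Heavy; Z→Heavy.
Echo's best replies: Zero→X; Light→Z; Medium→Z; Heavy→Z.
Only (Heavy, Z) has each player best-responding; Nash payoffs (14, 15).
Echo's commitment gain: 15 − 15 = 0.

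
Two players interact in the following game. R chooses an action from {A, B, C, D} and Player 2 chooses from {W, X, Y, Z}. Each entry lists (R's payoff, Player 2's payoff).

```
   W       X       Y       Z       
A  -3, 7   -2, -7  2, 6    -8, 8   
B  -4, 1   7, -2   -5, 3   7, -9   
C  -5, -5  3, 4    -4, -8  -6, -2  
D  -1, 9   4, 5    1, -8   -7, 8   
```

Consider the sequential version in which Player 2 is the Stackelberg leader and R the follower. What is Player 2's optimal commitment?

R best-responds to each possible Player 2 move:
- W: R compares -3, -4, -5, -1 and picks D; Player 2 would get 9.
- X: R compares -2, 7, 3, 4 and picks B; Player 2 would get -2.
- Y: R compares 2, -5, -4, 1 and picks A; Player 2 would get 6.
- Z: R compares -8, 7, -6, -7 and picks B; Player 2 would get -9.
Among 9, -2, 6, -9, the best is 9 at W. Subgame-perfect outcome: (D, W) with payoffs (-1, 9).

W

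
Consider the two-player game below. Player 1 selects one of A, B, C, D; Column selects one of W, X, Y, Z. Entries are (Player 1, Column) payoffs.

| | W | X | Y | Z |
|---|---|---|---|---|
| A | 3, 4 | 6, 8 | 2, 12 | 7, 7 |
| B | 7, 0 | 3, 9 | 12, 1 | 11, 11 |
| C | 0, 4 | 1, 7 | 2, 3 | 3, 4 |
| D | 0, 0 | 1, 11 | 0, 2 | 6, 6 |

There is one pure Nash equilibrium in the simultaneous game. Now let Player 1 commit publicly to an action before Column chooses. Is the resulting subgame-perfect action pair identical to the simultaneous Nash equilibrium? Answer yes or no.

Work backward from Column's decision.
- A: Column compares 4, 8, 12, 7 and picks Y; Player 1 would get 2.
- B: Column compares 0, 9, 1, 11 and picks Z; Player 1 would get 11.
- C: Column compares 4, 7, 3, 4 and picks X; Player 1 would get 1.
- D: Column compares 0, 11, 2, 6 and picks X; Player 1 would get 1.
Maximizing over 2, 11, 1, 1, Player 1 chooses B. Subgame-perfect outcome: (B, Z) with payoffs (11, 11).
Now find the simultaneous Nash equilibrium.
Player 1's best replies: W→B; X→A; Y→B; Z→B.
Column's best replies: A→Y; B→Z; C→X; D→X.
The unique mutual best reply is (B, Z), giving (11, 11).
Sequential outcome (B, Z) coincides with the Nash profile (B, Z).

yes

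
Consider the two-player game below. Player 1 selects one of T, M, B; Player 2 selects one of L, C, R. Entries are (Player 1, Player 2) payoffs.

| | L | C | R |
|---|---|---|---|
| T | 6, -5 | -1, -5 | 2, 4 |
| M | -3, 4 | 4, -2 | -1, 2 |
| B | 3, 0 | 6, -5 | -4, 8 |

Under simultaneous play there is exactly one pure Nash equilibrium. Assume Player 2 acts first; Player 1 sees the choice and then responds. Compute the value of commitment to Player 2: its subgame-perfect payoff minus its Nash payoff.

0

Work backward from Player 1's decision.
- L → Player 1 plays T (best of 6, -3, 3); Player 2 gets -5.
- C → Player 1 plays B (best of -1, 4, 6); Player 2 gets -5.
- R → Player 1 plays T (best of 2, -1, -4); Player 2 gets 4.
Maximizing over -5, -5, 4, Player 2 chooses R. Subgame-perfect outcome: (T, R) with payoffs (2, 4).
Under simultaneous play:
Player 1's best replies: L→T; C→B; R→T.
Player 2's best replies: T→R; M→L; B→R.
Only (T, R) has each player best-responding; Nash payoffs (2, 4).
Player 2's commitment gain: 4 − 4 = 0.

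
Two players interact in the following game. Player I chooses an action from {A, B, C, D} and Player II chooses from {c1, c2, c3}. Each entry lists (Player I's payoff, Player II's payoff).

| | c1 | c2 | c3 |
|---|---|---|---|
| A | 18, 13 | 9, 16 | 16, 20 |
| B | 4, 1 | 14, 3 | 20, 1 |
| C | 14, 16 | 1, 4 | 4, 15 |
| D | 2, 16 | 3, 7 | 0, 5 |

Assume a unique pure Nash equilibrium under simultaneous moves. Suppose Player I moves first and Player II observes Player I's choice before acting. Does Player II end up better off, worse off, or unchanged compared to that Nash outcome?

better off

Backward induction with Player I moving first.
- A → Player II plays c3 (best of 13, 16, 20); Player I gets 16.
- B → Player II plays c2 (best of 1, 3, 1); Player I gets 14.
- C → Player II plays c1 (best of 16, 4, 15); Player I gets 14.
- D → Player II plays c1 (best of 16, 7, 5); Player I gets 2.
Among 16, 14, 14, 2, the best is 16 at A. Subgame-perfect outcome: (A, c3) with payoffs (16, 20).
Now find the simultaneous Nash equilibrium.
Player I's best replies: c1→A; c2→B; c3→B.
Player II's best replies: A→c3; B→c2; C→c1; D→c1.
The unique mutual best reply is (B, c2), giving (14, 3).
Player II earns 20 sequentially versus 3 at the Nash outcome: better off.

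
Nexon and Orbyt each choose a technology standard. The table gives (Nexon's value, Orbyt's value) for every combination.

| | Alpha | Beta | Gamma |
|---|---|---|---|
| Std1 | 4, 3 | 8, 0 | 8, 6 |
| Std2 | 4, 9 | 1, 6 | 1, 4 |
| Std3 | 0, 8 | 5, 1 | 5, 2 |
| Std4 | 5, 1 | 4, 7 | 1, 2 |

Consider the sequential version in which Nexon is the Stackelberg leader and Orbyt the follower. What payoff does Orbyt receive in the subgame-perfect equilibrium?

Orbyt best-responds to each possible Nexon move:
- Std1 → Orbyt plays Gamma (best of 3, 0, 6); Nexon gets 8.
- Std2 → Orbyt plays Alpha (best of 9, 6, 4); Nexon gets 4.
- Std3 → Orbyt plays Alpha (best of 8, 1, 2); Nexon gets 0.
- Std4 → Orbyt plays Beta (best of 1, 7, 2); Nexon gets 4.
Nexon's induced payoffs are 8, 4, 0, 4, so Nexon commits to Std1. Subgame-perfect outcome: (Std1, Gamma) with payoffs (8, 6).

6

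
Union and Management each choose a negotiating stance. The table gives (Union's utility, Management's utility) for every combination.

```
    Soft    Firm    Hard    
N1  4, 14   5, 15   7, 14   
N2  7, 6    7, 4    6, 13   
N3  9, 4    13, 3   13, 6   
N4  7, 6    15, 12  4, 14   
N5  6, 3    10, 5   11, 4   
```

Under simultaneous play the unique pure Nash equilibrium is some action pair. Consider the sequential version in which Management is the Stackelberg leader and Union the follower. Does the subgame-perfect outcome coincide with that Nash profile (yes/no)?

Solve by backward induction (Management leads).
- Soft: Union compares 4, 7, 9, 7, 6 and picks N3; Management would get 4.
- Firm: Union compares 5, 7, 13, 15, 10 and picks N4; Management would get 12.
- Hard: Union compares 7, 6, 13, 4, 11 and picks N3; Management would get 6.
Management's induced payoffs are 4, 12, 6, so Management commits to Firm. Subgame-perfect outcome: (N4, Firm) with payoffs (15, 12).
Under simultaneous play:
Union's best replies: Soft→N3; Firm→N4; Hard→N3.
Management's best replies: N1→Firm; N2→Hard; N3→Hard; N4→Hard; N5→Firm.
Only (N3, Hard) has each player best-responding; Nash payoffs (13, 6).
Sequential outcome (N4, Firm) differs from the Nash profile (N3, Hard).

no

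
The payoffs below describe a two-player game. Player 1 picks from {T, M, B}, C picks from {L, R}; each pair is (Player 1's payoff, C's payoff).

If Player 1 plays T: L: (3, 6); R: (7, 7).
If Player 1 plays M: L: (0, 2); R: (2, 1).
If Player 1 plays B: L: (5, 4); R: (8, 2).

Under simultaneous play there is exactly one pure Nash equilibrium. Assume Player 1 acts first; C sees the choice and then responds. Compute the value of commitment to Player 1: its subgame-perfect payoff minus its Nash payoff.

Work backward from C's decision.
- T → C plays R (best of 6, 7); Player 1 gets 7.
- M → C plays L (best of 2, 1); Player 1 gets 0.
- B → C plays L (best of 4, 2); Player 1 gets 5.
Among 7, 0, 5, the best is 7 at T. Subgame-perfect outcome: (T, R) with payoffs (7, 7).
For the simultaneous game, intersect best replies.
Player 1's best replies: L→B; R→B.
C's best replies: T→R; M→L; B→L.
The unique mutual best reply is (B, L), giving (5, 4).
Player 1's commitment gain: 7 − 5 = 2.

2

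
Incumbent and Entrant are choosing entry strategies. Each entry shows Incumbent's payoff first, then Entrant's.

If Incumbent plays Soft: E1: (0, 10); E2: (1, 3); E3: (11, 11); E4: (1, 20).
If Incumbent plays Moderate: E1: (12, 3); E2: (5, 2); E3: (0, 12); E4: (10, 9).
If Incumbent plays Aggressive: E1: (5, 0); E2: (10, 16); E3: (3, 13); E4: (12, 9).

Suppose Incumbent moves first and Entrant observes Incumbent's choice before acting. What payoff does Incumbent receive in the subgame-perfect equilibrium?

10

Solve by backward induction (Incumbent leads).
- Soft: Entrant compares 10, 3, 11, 20 and picks E4; Incumbent would get 1.
- Moderate: Entrant compares 3, 2, 12, 9 and picks E3; Incumbent would get 0.
- Aggressive: Entrant compares 0, 16, 13, 9 and picks E2; Incumbent would get 10.
Among 1, 0, 10, the best is 10 at Aggressive. Subgame-perfect outcome: (Aggressive, E2) with payoffs (10, 16).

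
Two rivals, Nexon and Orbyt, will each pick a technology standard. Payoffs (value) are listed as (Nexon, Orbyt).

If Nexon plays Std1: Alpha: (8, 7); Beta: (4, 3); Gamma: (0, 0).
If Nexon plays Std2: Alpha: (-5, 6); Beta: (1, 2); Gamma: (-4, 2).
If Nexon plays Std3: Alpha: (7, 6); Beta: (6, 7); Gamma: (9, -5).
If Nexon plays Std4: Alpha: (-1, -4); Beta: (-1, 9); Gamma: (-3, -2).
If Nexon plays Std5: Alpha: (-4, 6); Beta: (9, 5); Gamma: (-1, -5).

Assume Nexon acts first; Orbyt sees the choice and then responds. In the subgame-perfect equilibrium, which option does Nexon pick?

Orbyt best-responds to each possible Nexon move:
- Std1 → Orbyt plays Alpha (best of 7, 3, 0); Nexon gets 8.
- Std2 → Orbyt plays Alpha (best of 6, 2, 2); Nexon gets -5.
- Std3 → Orbyt plays Beta (best of 6, 7, -5); Nexon gets 6.
- Std4 → Orbyt plays Beta (best of -4, 9, -2); Nexon gets -1.
- Std5 → Orbyt plays Alpha (best of 6, 5, -5); Nexon gets -4.
Maximizing over 8, -5, 6, -1, -4, Nexon chooses Std1. Subgame-perfect outcome: (Std1, Alpha) with payoffs (8, 7).

Std1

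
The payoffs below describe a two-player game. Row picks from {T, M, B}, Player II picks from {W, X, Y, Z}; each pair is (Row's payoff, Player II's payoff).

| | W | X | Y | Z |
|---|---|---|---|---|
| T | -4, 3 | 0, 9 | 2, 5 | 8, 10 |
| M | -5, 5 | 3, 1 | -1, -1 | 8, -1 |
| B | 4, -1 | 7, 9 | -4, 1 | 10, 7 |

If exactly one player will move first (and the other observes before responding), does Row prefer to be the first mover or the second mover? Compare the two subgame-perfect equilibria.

If Row leads: Player II's best replies are T→Z, M→W, B→X; Row's induced payoffs 8, -5, 7; outcome (T, Z), payoffs (8, 10).
If Player II leads: Row's best replies are W→B, X→B, Y→T, Z→B; Player II's induced payoffs -1, 9, 5, 7; outcome (B, X), payoffs (7, 9).
Row gets 8 moving first and 7 moving second, so Row prefers to move first.

first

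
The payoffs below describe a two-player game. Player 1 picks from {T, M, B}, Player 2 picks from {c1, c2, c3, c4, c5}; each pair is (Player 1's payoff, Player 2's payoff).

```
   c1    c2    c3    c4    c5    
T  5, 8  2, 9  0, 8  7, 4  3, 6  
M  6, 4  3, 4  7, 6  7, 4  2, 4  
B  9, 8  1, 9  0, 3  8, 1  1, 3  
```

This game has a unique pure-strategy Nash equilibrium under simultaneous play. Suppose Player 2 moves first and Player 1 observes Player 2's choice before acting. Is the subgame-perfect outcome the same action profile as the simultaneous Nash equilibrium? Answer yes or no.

no

Player 1 best-responds to each possible Player 2 move:
- c1: Player 1 compares 5, 6, 9 and picks B; Player 2 would get 8.
- c2: Player 1 compares 2, 3, 1 and picks M; Player 2 would get 4.
- c3: Player 1 compares 0, 7, 0 and picks M; Player 2 would get 6.
- c4: Player 1 compares 7, 7, 8 and picks B; Player 2 would get 1.
- c5: Player 1 compares 3, 2, 1 and picks T; Player 2 would get 6.
Player 2's induced payoffs are 8, 4, 6, 1, 6, so Player 2 commits to c1. Subgame-perfect outcome: (B, c1) with payoffs (9, 8).
Under simultaneous play:
Player 1's best replies: c1→B; c2→M; c3→M; c4→B; c5→T.
Player 2's best replies: T→c2; M→c3; B→c2.
The unique mutual best reply is (M, c3), giving (7, 6).
Sequential outcome (B, c1) differs from the Nash profile (M, c3).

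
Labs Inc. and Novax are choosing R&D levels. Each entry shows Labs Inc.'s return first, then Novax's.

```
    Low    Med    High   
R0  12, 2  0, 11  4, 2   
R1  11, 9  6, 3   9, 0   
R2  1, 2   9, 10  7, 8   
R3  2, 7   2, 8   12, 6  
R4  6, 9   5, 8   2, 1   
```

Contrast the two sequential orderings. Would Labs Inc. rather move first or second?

If Labs Inc. leads: Novax's best replies are R0→Med, R1→Low, R2→Med, R3→Med, R4→Low; Labs Inc.'s induced payoffs 0, 11, 9, 2, 6; outcome (R1, Low), payoffs (11, 9).
If Novax leads: Labs Inc.'s best replies are Low→R0, Med→R2, High→R3; Novax's induced payoffs 2, 10, 6; outcome (R2, Med), payoffs (9, 10).
Labs Inc. gets 11 moving first and 9 moving second, so Labs Inc. prefers to move first.

first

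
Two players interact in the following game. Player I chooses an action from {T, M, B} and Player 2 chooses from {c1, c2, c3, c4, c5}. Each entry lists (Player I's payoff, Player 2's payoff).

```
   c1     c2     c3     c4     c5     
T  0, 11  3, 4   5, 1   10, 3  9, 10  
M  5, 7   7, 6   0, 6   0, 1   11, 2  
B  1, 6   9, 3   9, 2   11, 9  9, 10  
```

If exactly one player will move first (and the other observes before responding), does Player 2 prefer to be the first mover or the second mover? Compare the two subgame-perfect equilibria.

second

If Player I leads: Player 2's best replies are T→c1, M→c1, B→c5; Player I's induced payoffs 0, 5, 9; outcome (B, c5), payoffs (9, 10).
If Player 2 leads: Player I's best replies are c1→M, c2→B, c3→B, c4→B, c5→M; Player 2's induced payoffs 7, 3, 2, 9, 2; outcome (B, c4), payoffs (11, 9).
Player 2 gets 9 moving first and 10 moving second, so Player 2 prefers to move second.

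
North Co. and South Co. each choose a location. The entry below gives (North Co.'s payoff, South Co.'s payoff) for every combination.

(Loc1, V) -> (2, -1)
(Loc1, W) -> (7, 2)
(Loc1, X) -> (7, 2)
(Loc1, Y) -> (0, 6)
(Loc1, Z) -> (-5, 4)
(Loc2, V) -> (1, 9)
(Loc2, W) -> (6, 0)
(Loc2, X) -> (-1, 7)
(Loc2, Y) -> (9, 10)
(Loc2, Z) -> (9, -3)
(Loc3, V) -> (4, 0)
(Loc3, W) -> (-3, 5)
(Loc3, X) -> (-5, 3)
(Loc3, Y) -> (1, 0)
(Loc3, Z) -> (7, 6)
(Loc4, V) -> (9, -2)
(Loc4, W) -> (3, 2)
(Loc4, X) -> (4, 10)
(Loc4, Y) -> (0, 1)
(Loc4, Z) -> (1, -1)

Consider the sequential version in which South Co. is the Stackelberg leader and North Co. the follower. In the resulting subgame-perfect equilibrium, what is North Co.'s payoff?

Backward induction with South Co. moving first.
- V: North Co. compares 2, 1, 4, 9 and picks Loc4; South Co. would get -2.
- W: North Co. compares 7, 6, -3, 3 and picks Loc1; South Co. would get 2.
- X: North Co. compares 7, -1, -5, 4 and picks Loc1; South Co. would get 2.
- Y: North Co. compares 0, 9, 1, 0 and picks Loc2; South Co. would get 10.
- Z: North Co. compares -5, 9, 7, 1 and picks Loc2; South Co. would get -3.
Among -2, 2, 2, 10, -3, the best is 10 at Y. Subgame-perfect outcome: (Loc2, Y) with payoffs (9, 10).

9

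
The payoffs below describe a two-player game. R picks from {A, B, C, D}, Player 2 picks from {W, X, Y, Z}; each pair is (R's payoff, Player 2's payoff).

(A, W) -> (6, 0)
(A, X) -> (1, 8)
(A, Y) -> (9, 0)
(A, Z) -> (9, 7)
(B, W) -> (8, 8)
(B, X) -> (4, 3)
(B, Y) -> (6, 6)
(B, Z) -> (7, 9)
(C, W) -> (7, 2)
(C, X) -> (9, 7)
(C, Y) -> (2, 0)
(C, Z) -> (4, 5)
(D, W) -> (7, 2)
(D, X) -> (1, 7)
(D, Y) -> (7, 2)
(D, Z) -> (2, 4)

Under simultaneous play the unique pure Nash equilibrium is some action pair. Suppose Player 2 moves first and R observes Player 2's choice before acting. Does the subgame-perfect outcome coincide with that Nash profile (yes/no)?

Backward induction with Player 2 moving first.
- W: BR = B, leader payoff 8.
- X: BR = C, leader payoff 7.
- Y: BR = A, leader payoff 0.
- Z: BR = A, leader payoff 7.
Player 2's induced payoffs are 8, 7, 0, 7, so Player 2 commits to W. Subgame-perfect outcome: (B, W) with payoffs (8, 8).
For the simultaneous game, intersect best replies.
R's best replies: W→B; X→C; Y→A; Z→A.
Player 2's best replies: A→X; B→Z; C→X; D→X.
Only (C, X) has each player best-responding; Nash payoffs (9, 7).
Sequential outcome (B, W) differs from the Nash profile (C, X).

no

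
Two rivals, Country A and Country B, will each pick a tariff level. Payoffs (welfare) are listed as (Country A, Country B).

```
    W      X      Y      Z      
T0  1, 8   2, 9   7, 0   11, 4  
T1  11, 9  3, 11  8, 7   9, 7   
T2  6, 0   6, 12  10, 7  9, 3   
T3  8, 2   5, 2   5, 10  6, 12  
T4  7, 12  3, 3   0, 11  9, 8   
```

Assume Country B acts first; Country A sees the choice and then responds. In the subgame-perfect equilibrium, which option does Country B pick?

Solve by backward induction (Country B leads).
- W: BR = T1, leader payoff 9.
- X: BR = T2, leader payoff 12.
- Y: BR = T2, leader payoff 7.
- Z: BR = T0, leader payoff 4.
Among 9, 12, 7, 4, the best is 12 at X. Subgame-perfect outcome: (T2, X) with payoffs (6, 12).

X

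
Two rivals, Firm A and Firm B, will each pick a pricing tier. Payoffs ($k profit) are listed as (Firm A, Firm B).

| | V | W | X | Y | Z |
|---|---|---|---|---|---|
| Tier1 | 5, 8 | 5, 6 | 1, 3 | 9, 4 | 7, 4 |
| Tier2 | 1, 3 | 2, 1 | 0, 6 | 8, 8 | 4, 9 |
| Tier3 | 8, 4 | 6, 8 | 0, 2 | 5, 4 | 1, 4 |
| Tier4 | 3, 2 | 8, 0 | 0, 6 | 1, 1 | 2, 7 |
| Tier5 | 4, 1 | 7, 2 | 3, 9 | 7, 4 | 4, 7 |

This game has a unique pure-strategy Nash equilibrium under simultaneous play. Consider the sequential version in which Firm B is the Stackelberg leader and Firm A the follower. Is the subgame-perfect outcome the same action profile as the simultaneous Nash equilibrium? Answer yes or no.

yes

Backward induction with Firm B moving first.
- V: BR = Tier3, leader payoff 4.
- W: BR = Tier4, leader payoff 0.
- X: BR = Tier5, leader payoff 9.
- Y: BR = Tier1, leader payoff 4.
- Z: BR = Tier1, leader payoff 4.
Maximizing over 4, 0, 9, 4, 4, Firm B chooses X. Subgame-perfect outcome: (Tier5, X) with payoffs (3, 9).
For the simultaneous game, intersect best replies.
Firm A's best replies: V→Tier3; W→Tier4; X→Tier5; Y→Tier1; Z→Tier1.
Firm B's best replies: Tier1→V; Tier2→Z; Tier3→W; Tier4→Z; Tier5→X.
The unique mutual best reply is (Tier5, X), giving (3, 9).
Sequential outcome (Tier5, X) coincides with the Nash profile (Tier5, X).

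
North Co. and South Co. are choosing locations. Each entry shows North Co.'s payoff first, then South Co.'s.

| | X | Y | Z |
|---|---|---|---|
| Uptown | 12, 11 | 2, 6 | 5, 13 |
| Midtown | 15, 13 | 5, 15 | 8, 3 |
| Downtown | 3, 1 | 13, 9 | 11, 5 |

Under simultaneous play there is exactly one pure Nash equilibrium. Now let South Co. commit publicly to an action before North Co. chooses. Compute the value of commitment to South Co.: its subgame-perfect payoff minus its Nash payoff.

4

Solve by backward induction (South Co. leads).
- X: North Co. compares 12, 15, 3 and picks Midtown; South Co. would get 13.
- Y: North Co. compares 2, 5, 13 and picks Downtown; South Co. would get 9.
- Z: North Co. compares 5, 8, 11 and picks Downtown; South Co. would get 5.
Maximizing over 13, 9, 5, South Co. chooses X. Subgame-perfect outcome: (Midtown, X) with payoffs (15, 13).
Now find the simultaneous Nash equilibrium.
North Co.'s best replies: X→Midtown; Y→Downtown; Z→Downtown.
South Co.'s best replies: Uptown→Z; Midtown→Y; Downtown→Y.
The unique mutual best reply is (Downtown, Y), giving (13, 9).
South Co.'s commitment gain: 13 − 9 = 4.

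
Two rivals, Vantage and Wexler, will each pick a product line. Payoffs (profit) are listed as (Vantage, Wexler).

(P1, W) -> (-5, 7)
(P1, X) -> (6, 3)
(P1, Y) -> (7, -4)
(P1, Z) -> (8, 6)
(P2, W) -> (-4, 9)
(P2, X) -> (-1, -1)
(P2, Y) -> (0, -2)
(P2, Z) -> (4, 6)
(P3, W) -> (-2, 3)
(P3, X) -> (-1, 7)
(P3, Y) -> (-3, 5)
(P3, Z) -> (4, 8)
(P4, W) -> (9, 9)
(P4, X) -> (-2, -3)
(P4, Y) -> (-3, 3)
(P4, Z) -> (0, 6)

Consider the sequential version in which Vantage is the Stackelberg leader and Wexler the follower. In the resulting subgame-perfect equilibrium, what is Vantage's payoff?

Solve by backward induction (Vantage leads).
- P1: Wexler compares 7, 3, -4, 6 and picks W; Vantage would get -5.
- P2: Wexler compares 9, -1, -2, 6 and picks W; Vantage would get -4.
- P3: Wexler compares 3, 7, 5, 8 and picks Z; Vantage would get 4.
- P4: Wexler compares 9, -3, 3, 6 and picks W; Vantage would get 9.
Among -5, -4, 4, 9, the best is 9 at P4. Subgame-perfect outcome: (P4, W) with payoffs (9, 9).

9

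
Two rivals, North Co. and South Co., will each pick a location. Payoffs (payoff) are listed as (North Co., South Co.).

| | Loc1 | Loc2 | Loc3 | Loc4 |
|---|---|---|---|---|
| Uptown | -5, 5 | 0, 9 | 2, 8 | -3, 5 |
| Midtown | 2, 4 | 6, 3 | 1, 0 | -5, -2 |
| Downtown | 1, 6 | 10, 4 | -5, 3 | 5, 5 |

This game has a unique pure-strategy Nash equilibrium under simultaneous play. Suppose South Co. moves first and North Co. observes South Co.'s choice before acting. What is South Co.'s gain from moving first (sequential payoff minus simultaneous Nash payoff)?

Solve by backward induction (South Co. leads).
- Loc1: BR = Midtown, leader payoff 4.
- Loc2: BR = Downtown, leader payoff 4.
- Loc3: BR = Uptown, leader payoff 8.
- Loc4: BR = Downtown, leader payoff 5.
Maximizing over 4, 4, 8, 5, South Co. chooses Loc3. Subgame-perfect outcome: (Uptown, Loc3) with payoffs (2, 8).
Now find the simultaneous Nash equilibrium.
North Co.'s best replies: Loc1→Midtown; Loc2→Downtown; Loc3→Uptown; Loc4→Downtown.
South Co.'s best replies: Uptown→Loc2; Midtown→Loc1; Downtown→Loc1.
The unique mutual best reply is (Midtown, Loc1), giving (2, 4).
South Co.'s commitment gain: 8 − 4 = 4.

4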